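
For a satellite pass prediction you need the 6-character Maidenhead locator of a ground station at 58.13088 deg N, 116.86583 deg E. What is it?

Offset from 180°W / 90°S: lon 296.8658°, lat 148.1309°.
Field (20°×10°, letters A–R): 296.8658/20 → 14 → O, 148.1309/10 → 14 → O; chars OO.
Square (2°×1°, digits 0–9): 16.8658/2 → 8, 8.1309/1 → 8; chars 88.
Subsquare (5′×2.5′, letters a–x): 0.8658/0.0833333 → 10 → k, 0.1309/0.0416667 → 3 → d; chars kd.

OO88kd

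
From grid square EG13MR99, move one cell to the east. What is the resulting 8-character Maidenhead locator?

EG13nr09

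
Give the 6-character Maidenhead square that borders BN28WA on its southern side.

BN27wx

Latitude subsquare a = 0; −1 → -1, wraps to 23 = x, carry into square.
Latitude square 8; −1 → 7.
The longitude characters are unchanged.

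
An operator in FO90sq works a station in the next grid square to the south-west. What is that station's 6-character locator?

FO90rp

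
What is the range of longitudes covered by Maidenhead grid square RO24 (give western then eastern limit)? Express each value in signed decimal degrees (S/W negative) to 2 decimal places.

Field R=17, O=14: +17·20° lon, +14·10° lat → SW at lon 160°, lat 50°.
Square 2, 4: +2·2° lon, +4·1° lat → SW at lon 164°, lat 54°.
Cell spans 2° lon × 1° lat.
west 164.00, east 166.00.

164.00, 166.00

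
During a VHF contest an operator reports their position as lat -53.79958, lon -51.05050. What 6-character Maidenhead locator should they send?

GD46le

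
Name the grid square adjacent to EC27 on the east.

EC37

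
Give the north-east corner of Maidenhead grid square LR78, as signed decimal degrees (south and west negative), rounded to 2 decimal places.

89.00, 56.00

Field L=11, R=17: +11·20° lon, +17·10° lat → SW at lon 40°, lat 80°.
Square 7, 8: +7·2° lon, +8·1° lat → SW at lon 54°, lat 88°.
Cell spans 2° lon × 1° lat. NE corner is SW corner plus one full cell.
latitude 89.00, longitude 56.00.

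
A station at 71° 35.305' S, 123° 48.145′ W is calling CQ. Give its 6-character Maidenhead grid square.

Shift to the Maidenhead origin (180°W, 90°S): lon 56.1976, lat 18.4116.
Field (20°×10°, letters A–R): 56.1976/20 → 2 → C, 18.4116/10 → 1 → B; chars CB.
Square (2°×1°, digits 0–9): 16.1976/2 → 8, 8.4116/1 → 8; chars 88.
Subsquare (5′×2.5′, letters a–x): 0.1976/0.0833333 → 2 → c, 0.4116/0.0416667 → 9 → j; chars cj.

CB88cj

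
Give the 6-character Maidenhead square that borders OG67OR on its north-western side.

OG67ns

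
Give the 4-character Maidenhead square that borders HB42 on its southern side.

Latitude square 2; −1 → 1.
The longitude characters are unchanged.

HB41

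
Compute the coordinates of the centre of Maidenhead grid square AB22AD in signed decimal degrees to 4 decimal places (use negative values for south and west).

Field A=0, B=1: +0·20° lon, +1·10° lat → SW at lon -180°, lat -80°.
Square 2, 2: +2·2° lon, +2·1° lat → SW at lon -176°, lat -78°.
Subsquare a=0, d=3: +0·0.0833333° lon, +3·0.0416667° lat → SW at lon -176°, lat -77.875°.
Cell spans 0.0833333° lon × 0.0416667° lat. Centre is SW corner plus half of each.
latitude -77.8542, longitude -175.9583.

-77.8542, -175.9583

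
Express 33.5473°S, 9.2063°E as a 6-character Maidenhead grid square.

JF46ok

Offset from 180°W / 90°S: lon 189.2063°, lat 56.4527°.
Field: lon ⌊189.2063/20⌋ = 9 → J; lat ⌊56.4527/10⌋ = 5 → F.
Square: lon ⌊9.2063/2⌋ = 4; lat ⌊6.4527/1⌋ = 6.
Subsquare: lon ⌊1.2063/0.0833333⌋ = 14 → o; lat ⌊0.4527/0.0416667⌋ = 10 → k.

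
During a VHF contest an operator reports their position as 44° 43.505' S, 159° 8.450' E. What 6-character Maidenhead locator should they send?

QE95ng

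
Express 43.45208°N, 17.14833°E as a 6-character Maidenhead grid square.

Offset from 180°W / 90°S: lon 197.1483°, lat 133.4521°.
Field (20°×10°, letters A–R): 197.1483/20 → 9 → J, 133.4521/10 → 13 → N; chars JN.
Square (2°×1°, digits 0–9): 17.1483/2 → 8, 3.4521/1 → 3; chars 83.
Subsquare (5′×2.5′, letters a–x): 1.1483/0.0833333 → 13 → n, 0.4521/0.0416667 → 10 → k; chars nk.

JN83nk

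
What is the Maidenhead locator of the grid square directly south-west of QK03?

PK92

Longitude square 0; −1 → -1, wraps to 9, carry into field.
Longitude field Q = 16; −1 → 15 = P.
Latitude square 3; −1 → 2.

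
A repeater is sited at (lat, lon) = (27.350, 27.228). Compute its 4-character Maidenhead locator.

Shift to the Maidenhead origin (180°W, 90°S): lon 207.23, lat 117.35.
Field: 207.23/20 → 10 → K, 117.35/10 → 11 → L; chars KL.
Square: 7.23/2 → 3, 7.35/1 → 7; chars 37.

KL37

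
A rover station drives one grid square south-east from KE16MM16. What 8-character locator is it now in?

Longitude extended square 1; +1 → 2.
Latitude extended square 6; −1 → 5.

KE16mm25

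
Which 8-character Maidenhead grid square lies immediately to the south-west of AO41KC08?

AO41jc97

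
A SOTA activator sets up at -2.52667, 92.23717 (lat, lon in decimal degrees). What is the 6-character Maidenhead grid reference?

Shift to the Maidenhead origin (180°W, 90°S): lon 272.2372, lat 87.4733.
Field: 272.2372/20 → 13 → N, 87.4733/10 → 8 → I; chars NI.
Square: 12.2372/2 → 6, 7.4733/1 → 7; chars 67.
Subsquare: 0.2372/0.0833333 → 2 → c, 0.4733/0.0416667 → 11 → l; chars cl.

NI67cl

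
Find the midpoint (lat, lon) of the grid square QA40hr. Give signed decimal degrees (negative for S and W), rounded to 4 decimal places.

-89.2708, 148.6250

Field Q=16, A=0: +16·20° lon, +0·10° lat → SW at lon 140°, lat -90°.
Square 4, 0: +4·2° lon, +0·1° lat → SW at lon 148°, lat -90°.
Subsquare h=7, r=17: +7·0.0833333° lon, +17·0.0416667° lat → SW at lon 148.583°, lat -89.2917°.
Cell spans 0.0833333° lon × 0.0416667° lat. Centre is SW corner plus half of each.
latitude -89.2708, longitude 148.6250.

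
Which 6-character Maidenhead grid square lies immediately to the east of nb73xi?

NB83ai

Longitude subsquare x = 23; +1 → 24, wraps to 0 = a, carry into square.
Longitude square 7; +1 → 8.
The latitude characters are unchanged.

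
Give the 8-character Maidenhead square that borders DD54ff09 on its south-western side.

Longitude extended square 0; −1 → -1, wraps to 9, carry into subsquare.
Longitude subsquare f = 5; −1 → 4 = e.
Latitude extended square 9; −1 → 8.

DD54ef98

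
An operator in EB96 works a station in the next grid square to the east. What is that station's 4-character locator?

FB06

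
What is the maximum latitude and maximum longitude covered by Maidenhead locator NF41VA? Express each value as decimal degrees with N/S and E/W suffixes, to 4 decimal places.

38.9583° S, 89.8333° E

Field N=13, F=5: +13·20° lon, +5·10° lat → SW at lon 80°, lat -40°.
Square 4, 1: +4·2° lon, +1·1° lat → SW at lon 88°, lat -39°.
Subsquare v=21, a=0: +21·0.0833333° lon, +0·0.0416667° lat → SW at lon 89.75°, lat -39°.
Cell spans 0.0833333° lon × 0.0416667° lat. NE corner is SW corner plus one full cell.
latitude 38.9583° S, longitude 89.8333° E.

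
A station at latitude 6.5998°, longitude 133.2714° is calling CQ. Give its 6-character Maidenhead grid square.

PJ66po

Shift to the Maidenhead origin (180°W, 90°S): lon 313.2714, lat 96.5998.
Field (20°×10°, letters A–R): lon ⌊313.2714/20⌋ = 15 → P; lat ⌊96.5998/10⌋ = 9 → J.
Square (2°×1°, digits 0–9): lon ⌊13.2714/2⌋ = 6; lat ⌊6.5998/1⌋ = 6.
Subsquare (5′×2.5′, letters a–x): lon ⌊1.2714/0.0833333⌋ = 15 → p; lat ⌊0.5998/0.0416667⌋ = 14 → o.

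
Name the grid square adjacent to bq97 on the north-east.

CQ08

Longitude square 9; +1 → 10, wraps to 0, carry into field.
Longitude field B = 1; +1 → 2 = C.
Latitude square 7; +1 → 8.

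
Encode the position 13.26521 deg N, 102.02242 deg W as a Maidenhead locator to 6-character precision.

DK83xg

Add 180° to longitude and 90° to latitude: 77.9776, 103.2652.
Field: 77.9776/20 → 3 → D, 103.2652/10 → 10 → K; chars DK.
Square: 17.9776/2 → 8, 3.2652/1 → 3; chars 83.
Subsquare: 1.9776/0.0833333 → 23 → x, 0.2652/0.0416667 → 6 → g; chars xg.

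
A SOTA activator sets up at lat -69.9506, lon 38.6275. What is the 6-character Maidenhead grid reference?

KC90hb

Offset from 180°W / 90°S: lon 218.6275°, lat 20.0494°.
Field: lon ⌊218.6275/20⌋ = 10 → K; lat ⌊20.0494/10⌋ = 2 → C.
Square: lon ⌊18.6275/2⌋ = 9; lat ⌊0.0494/1⌋ = 0.
Subsquare: lon ⌊0.6275/0.0833333⌋ = 7 → h; lat ⌊0.0494/0.0416667⌋ = 1 → b.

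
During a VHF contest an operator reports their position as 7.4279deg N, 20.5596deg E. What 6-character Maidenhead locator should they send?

KJ07gk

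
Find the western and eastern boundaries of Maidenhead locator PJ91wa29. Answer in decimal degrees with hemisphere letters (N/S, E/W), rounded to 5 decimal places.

Field P=15, J=9: +15·20° lon, +9·10° lat → SW at lon 120°, lat 0°.
Square 9, 1: +9·2° lon, +1·1° lat → SW at lon 138°, lat 1°.
Subsquare w=22, a=0: +22·0.0833333° lon, +0·0.0416667° lat → SW at lon 139.833°, lat 1°.
Extended square 2, 9: +2·0.00833333° lon, +9·0.00416667° lat → SW at lon 139.85°, lat 1.0375°.
Cell spans 0.00833333° lon × 0.00416667° lat.
west 139.85000° E, east 139.85833° E.

139.85000° E, 139.85833° E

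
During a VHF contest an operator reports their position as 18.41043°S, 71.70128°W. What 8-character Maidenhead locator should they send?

FH41do51

Add 180° to longitude and 90° to latitude: 108.29872, 71.58957.
Field: 108.29872/20 → 5 → F, 71.58957/10 → 7 → H; chars FH.
Square: 8.29872/2 → 4, 1.58957/1 → 1; chars 41.
Subsquare: 0.29872/0.0833333 → 3 → d, 0.58957/0.0416667 → 14 → o; chars do.
Extended square: 0.04872/0.00833333 → 5, 0.00624/0.00416667 → 1; chars 51.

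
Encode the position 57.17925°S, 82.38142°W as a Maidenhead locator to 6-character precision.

ED82tt

Shift to the Maidenhead origin (180°W, 90°S): lon 97.6186, lat 32.8207.
Field (20°×10°, letters A–R): 97.6186/20 → 4 → E, 32.8207/10 → 3 → D; chars ED.
Square (2°×1°, digits 0–9): 17.6186/2 → 8, 2.8207/1 → 2; chars 82.
Subsquare (5′×2.5′, letters a–x): 1.6186/0.0833333 → 19 → t, 0.8207/0.0416667 → 19 → t; chars tt.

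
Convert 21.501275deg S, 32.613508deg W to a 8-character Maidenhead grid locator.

HG38ql69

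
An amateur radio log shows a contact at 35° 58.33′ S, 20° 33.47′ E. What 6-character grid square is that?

Shift to the Maidenhead origin (180°W, 90°S): lon 200.5578, lat 54.0278.
Field: 200.5578/20 → 10 → K, 54.0278/10 → 5 → F; chars KF.
Square: 0.5578/2 → 0, 4.0278/1 → 4; chars 04.
Subsquare: 0.5578/0.0833333 → 6 → g, 0.0278/0.0416667 → 0 → a; chars ga.

KF04ga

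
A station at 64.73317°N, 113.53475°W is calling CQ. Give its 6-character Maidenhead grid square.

Shift to the Maidenhead origin (180°W, 90°S): lon 66.4652, lat 154.7332.
Field (20°×10°, letters A–R): 66.4652/20 → 3 → D, 154.7332/10 → 15 → P; chars DP.
Square (2°×1°, digits 0–9): 6.4652/2 → 3, 4.7332/1 → 4; chars 34.
Subsquare (5′×2.5′, letters a–x): 0.4652/0.0833333 → 5 → f, 0.7332/0.0416667 → 17 → r; chars fr.

DP34fr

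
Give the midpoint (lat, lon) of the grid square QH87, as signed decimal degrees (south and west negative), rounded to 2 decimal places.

Field Q=16, H=7: +16·20° lon, +7·10° lat → SW at lon 140°, lat -20°.
Square 8, 7: +8·2° lon, +7·1° lat → SW at lon 156°, lat -13°.
Cell spans 2° lon × 1° lat. Centre is SW corner plus half of each.
latitude -12.50, longitude 157.00.

-12.50, 157.00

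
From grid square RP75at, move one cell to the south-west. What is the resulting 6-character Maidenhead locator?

RP65xs

Longitude subsquare a = 0; −1 → -1, wraps to 23 = x, carry into square.
Longitude square 7; −1 → 6.
Latitude subsquare t = 19; −1 → 18 = s.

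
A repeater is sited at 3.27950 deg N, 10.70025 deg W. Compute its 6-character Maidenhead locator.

Offset from 180°W / 90°S: lon 169.2997°, lat 93.2795°.
Field: lon ⌊169.2997/20⌋ = 8 → I; lat ⌊93.2795/10⌋ = 9 → J.
Square: lon ⌊9.2997/2⌋ = 4; lat ⌊3.2795/1⌋ = 3.
Subsquare: lon ⌊1.2997/0.0833333⌋ = 15 → p; lat ⌊0.2795/0.0416667⌋ = 6 → g.

IJ43pg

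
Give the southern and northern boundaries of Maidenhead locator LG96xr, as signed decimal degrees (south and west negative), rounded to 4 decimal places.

Field L=11, G=6: +11·20° lon, +6·10° lat → SW at lon 40°, lat -30°.
Square 9, 6: +9·2° lon, +6·1° lat → SW at lon 58°, lat -24°.
Subsquare x=23, r=17: +23·0.0833333° lon, +17·0.0416667° lat → SW at lon 59.9167°, lat -23.2917°.
Cell spans 0.0833333° lon × 0.0416667° lat.
south -23.2917, north -23.2500.

-23.2917, -23.2500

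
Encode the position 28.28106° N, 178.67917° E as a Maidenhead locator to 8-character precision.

RL98ig17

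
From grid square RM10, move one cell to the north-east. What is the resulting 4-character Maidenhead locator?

RM21

Longitude square 1; +1 → 2.
Latitude square 0; +1 → 1.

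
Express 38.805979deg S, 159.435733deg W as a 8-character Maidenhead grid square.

Shift to the Maidenhead origin (180°W, 90°S): lon 20.56427, lat 51.19402.
Field (20°×10°, letters A–R): 20.56427/20 → 1 → B, 51.19402/10 → 5 → F; chars BF.
Square (2°×1°, digits 0–9): 0.56427/2 → 0, 1.19402/1 → 1; chars 01.
Subsquare (5′×2.5′, letters a–x): 0.56427/0.0833333 → 6 → g, 0.19402/0.0416667 → 4 → e; chars ge.
Extended square (30″×15″, digits 0–9): 0.06427/0.00833333 → 7, 0.02735/0.00416667 → 6; chars 76.

BF01ge76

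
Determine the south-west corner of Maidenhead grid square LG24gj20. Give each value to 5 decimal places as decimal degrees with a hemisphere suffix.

25.62500° S, 44.51667° E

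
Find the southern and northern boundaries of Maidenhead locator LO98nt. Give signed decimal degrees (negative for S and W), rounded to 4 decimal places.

58.7917, 58.8333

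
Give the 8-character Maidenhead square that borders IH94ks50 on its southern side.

IH94kr59

Latitude extended square 0; −1 → -1, wraps to 9, carry into subsquare.
Latitude subsquare s = 18; −1 → 17 = r.
The longitude characters are unchanged.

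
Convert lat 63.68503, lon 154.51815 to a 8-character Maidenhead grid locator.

QP73gq24

Offset from 180°W / 90°S: lon 334.51815°, lat 153.68503°.
Field: lon ⌊334.51815/20⌋ = 16 → Q; lat ⌊153.68503/10⌋ = 15 → P.
Square: lon ⌊14.51815/2⌋ = 7; lat ⌊3.68503/1⌋ = 3.
Subsquare: lon ⌊0.51815/0.0833333⌋ = 6 → g; lat ⌊0.68503/0.0416667⌋ = 16 → q.
Extended square: lon ⌊0.01815/0.00833333⌋ = 2; lat ⌊0.01836/0.00416667⌋ = 4.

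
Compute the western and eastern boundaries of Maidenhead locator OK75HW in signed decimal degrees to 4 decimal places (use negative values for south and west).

Field O=14, K=10: +14·20° lon, +10·10° lat → SW at lon 100°, lat 10°.
Square 7, 5: +7·2° lon, +5·1° lat → SW at lon 114°, lat 15°.
Subsquare h=7, w=22: +7·0.0833333° lon, +22·0.0416667° lat → SW at lon 114.583°, lat 15.9167°.
Cell spans 0.0833333° lon × 0.0416667° lat.
west 114.5833, east 114.6667.

114.5833, 114.6667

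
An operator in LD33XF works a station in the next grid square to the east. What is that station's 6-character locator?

Longitude subsquare x = 23; +1 → 24, wraps to 0 = a, carry into square.
Longitude square 3; +1 → 4.
The latitude characters are unchanged.

LD43af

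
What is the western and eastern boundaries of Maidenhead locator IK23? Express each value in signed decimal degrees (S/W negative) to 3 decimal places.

-16.000, -14.000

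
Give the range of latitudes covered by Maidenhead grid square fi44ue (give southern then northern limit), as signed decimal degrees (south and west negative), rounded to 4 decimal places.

Field F=5, I=8: +5·20° lon, +8·10° lat → SW at lon -80°, lat -10°.
Square 4, 4: +4·2° lon, +4·1° lat → SW at lon -72°, lat -6°.
Subsquare u=20, e=4: +20·0.0833333° lon, +4·0.0416667° lat → SW at lon -70.3333°, lat -5.83333°.
Cell spans 0.0833333° lon × 0.0416667° lat.
south -5.8333, north -5.7917.

-5.8333, -5.7917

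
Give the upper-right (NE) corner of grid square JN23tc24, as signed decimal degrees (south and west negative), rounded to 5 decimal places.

43.10417, 5.60833

Field J=9, N=13: +9·20° lon, +13·10° lat → SW at lon 0°, lat 40°.
Square 2, 3: +2·2° lon, +3·1° lat → SW at lon 4°, lat 43°.
Subsquare t=19, c=2: +19·0.0833333° lon, +2·0.0416667° lat → SW at lon 5.58333°, lat 43.0833°.
Extended square 2, 4: +2·0.00833333° lon, +4·0.00416667° lat → SW at lon 5.6°, lat 43.1°.
Cell spans 0.00833333° lon × 0.00416667° lat. NE corner is SW corner plus one full cell.
latitude 43.10417, longitude 5.60833.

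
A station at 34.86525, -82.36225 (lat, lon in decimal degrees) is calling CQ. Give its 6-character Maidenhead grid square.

EM84tu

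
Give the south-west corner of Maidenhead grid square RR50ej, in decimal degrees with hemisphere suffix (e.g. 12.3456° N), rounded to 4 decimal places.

80.3750° N, 170.3333° E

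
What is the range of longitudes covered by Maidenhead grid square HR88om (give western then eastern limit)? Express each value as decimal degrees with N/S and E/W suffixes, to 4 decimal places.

Field H=7, R=17: +7·20° lon, +17·10° lat → SW at lon -40°, lat 80°.
Square 8, 8: +8·2° lon, +8·1° lat → SW at lon -24°, lat 88°.
Subsquare o=14, m=12: +14·0.0833333° lon, +12·0.0416667° lat → SW at lon -22.8333°, lat 88.5°.
Cell spans 0.0833333° lon × 0.0416667° lat.
west 22.8333° W, east 22.7500° W.

22.8333° W, 22.7500° W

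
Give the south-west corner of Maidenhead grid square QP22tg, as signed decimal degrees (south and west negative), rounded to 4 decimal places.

Field Q=16, P=15: +16·20° lon, +15·10° lat → SW at lon 140°, lat 60°.
Square 2, 2: +2·2° lon, +2·1° lat → SW at lon 144°, lat 62°.
Subsquare t=19, g=6: +19·0.0833333° lon, +6·0.0416667° lat → SW at lon 145.583°, lat 62.25°.
latitude 62.2500, longitude 145.5833.

62.2500, 145.5833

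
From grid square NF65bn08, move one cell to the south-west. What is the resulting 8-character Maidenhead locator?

NF65an97

Longitude extended square 0; −1 → -1, wraps to 9, carry into subsquare.
Longitude subsquare b = 1; −1 → 0 = a.
Latitude extended square 8; −1 → 7.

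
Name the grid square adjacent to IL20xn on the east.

IL30an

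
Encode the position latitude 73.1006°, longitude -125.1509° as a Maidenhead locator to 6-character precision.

Shift to the Maidenhead origin (180°W, 90°S): lon 54.8491, lat 163.1006.
Field: 54.8491/20 → 2 → C, 163.1006/10 → 16 → Q; chars CQ.
Square: 14.8491/2 → 7, 3.1006/1 → 3; chars 73.
Subsquare: 0.8491/0.0833333 → 10 → k, 0.1006/0.0416667 → 2 → c; chars kc.

CQ73kc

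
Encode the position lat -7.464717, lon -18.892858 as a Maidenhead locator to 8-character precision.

Offset from 180°W / 90°S: lon 161.10714°, lat 82.53528°.
Field (20°×10°, letters A–R): 161.10714/20 → 8 → I, 82.53528/10 → 8 → I; chars II.
Square (2°×1°, digits 0–9): 1.10714/2 → 0, 2.53528/1 → 2; chars 02.
Subsquare (5′×2.5′, letters a–x): 1.10714/0.0833333 → 13 → n, 0.53528/0.0416667 → 12 → m; chars nm.
Extended square (30″×15″, digits 0–9): 0.02381/0.00833333 → 2, 0.03528/0.00416667 → 8; chars 28.

II02nm28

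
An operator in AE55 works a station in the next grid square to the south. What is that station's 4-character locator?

AE54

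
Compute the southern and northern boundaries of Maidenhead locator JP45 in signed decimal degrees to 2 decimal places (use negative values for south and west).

65.00, 66.00

Field J=9, P=15: +9·20° lon, +15·10° lat → SW at lon 0°, lat 60°.
Square 4, 5: +4·2° lon, +5·1° lat → SW at lon 8°, lat 65°.
Cell spans 2° lon × 1° lat.
south 65.00, north 66.00.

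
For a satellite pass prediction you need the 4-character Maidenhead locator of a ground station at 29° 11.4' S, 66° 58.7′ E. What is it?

Add 180° to longitude and 90° to latitude: 246.98, 60.81.
Field: lon ⌊246.98/20⌋ = 12 → M; lat ⌊60.81/10⌋ = 6 → G.
Square: lon ⌊6.98/2⌋ = 3; lat ⌊0.81/1⌋ = 0.

MG30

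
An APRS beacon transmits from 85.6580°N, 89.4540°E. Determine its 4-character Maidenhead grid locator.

Shift to the Maidenhead origin (180°W, 90°S): lon 269.45, lat 175.66.
Field (20°×10°, letters A–R): 269.45/20 → 13 → N, 175.66/10 → 17 → R; chars NR.
Square (2°×1°, digits 0–9): 9.45/2 → 4, 5.66/1 → 5; chars 45.

NR45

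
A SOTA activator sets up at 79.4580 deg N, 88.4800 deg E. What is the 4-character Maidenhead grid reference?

NQ49

Add 180° to longitude and 90° to latitude: 268.48, 169.46.
Field: 268.48/20 → 13 → N, 169.46/10 → 16 → Q; chars NQ.
Square: 8.48/2 → 4, 9.46/1 → 9; chars 49.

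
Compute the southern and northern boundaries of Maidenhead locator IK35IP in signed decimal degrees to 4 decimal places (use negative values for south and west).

15.6250, 15.6667

Field I=8, K=10: +8·20° lon, +10·10° lat → SW at lon -20°, lat 10°.
Square 3, 5: +3·2° lon, +5·1° lat → SW at lon -14°, lat 15°.
Subsquare i=8, p=15: +8·0.0833333° lon, +15·0.0416667° lat → SW at lon -13.3333°, lat 15.625°.
Cell spans 0.0833333° lon × 0.0416667° lat.
south 15.6250, north 15.6667.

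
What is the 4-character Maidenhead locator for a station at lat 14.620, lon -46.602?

Add 180° to longitude and 90° to latitude: 133.40, 104.62.
Field: lon ⌊133.40/20⌋ = 6 → G; lat ⌊104.62/10⌋ = 10 → K.
Square: lon ⌊13.40/2⌋ = 6; lat ⌊4.62/1⌋ = 4.

GK64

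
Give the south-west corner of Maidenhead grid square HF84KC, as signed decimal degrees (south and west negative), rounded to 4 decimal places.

-35.9167, -23.1667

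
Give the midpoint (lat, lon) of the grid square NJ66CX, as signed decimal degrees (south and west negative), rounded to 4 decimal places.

6.9792, 92.2083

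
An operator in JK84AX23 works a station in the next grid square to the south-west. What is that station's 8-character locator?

JK84ax12

Longitude extended square 2; −1 → 1.
Latitude extended square 3; −1 → 2.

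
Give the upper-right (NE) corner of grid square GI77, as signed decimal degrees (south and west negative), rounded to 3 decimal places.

Field G=6, I=8: +6·20° lon, +8·10° lat → SW at lon -60°, lat -10°.
Square 7, 7: +7·2° lon, +7·1° lat → SW at lon -46°, lat -3°.
Cell spans 2° lon × 1° lat. NE corner is SW corner plus one full cell.
latitude -2.000, longitude -44.000.

-2.000, -44.000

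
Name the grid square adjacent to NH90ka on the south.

NG99kx

Latitude subsquare a = 0; −1 → -1, wraps to 23 = x, carry into square.
Latitude square 0; −1 → -1, wraps to 9, carry into field.
Latitude field H = 7; −1 → 6 = G.
The longitude characters are unchanged.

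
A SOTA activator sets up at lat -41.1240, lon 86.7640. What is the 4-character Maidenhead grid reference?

NE38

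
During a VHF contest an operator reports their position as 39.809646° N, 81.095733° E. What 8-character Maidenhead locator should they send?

NM09nt14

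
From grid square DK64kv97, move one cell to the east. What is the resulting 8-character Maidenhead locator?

DK64lv07

Longitude extended square 9; +1 → 10, wraps to 0, carry into subsquare.
Longitude subsquare k = 10; +1 → 11 = l.
The latitude characters are unchanged.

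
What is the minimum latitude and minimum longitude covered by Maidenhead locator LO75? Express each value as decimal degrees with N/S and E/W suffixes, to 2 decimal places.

Field L=11, O=14: +11·20° lon, +14·10° lat → SW at lon 40°, lat 50°.
Square 7, 5: +7·2° lon, +5·1° lat → SW at lon 54°, lat 55°.
latitude 55.00° N, longitude 54.00° E.

55.00° N, 54.00° E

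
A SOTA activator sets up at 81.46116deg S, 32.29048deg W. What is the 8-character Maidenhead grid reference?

HA38um59

Offset from 180°W / 90°S: lon 147.70952°, lat 8.53884°.
Field (20°×10°, letters A–R): lon ⌊147.70952/20⌋ = 7 → H; lat ⌊8.53884/10⌋ = 0 → A.
Square (2°×1°, digits 0–9): lon ⌊7.70952/2⌋ = 3; lat ⌊8.53884/1⌋ = 8.
Subsquare (5′×2.5′, letters a–x): lon ⌊1.70952/0.0833333⌋ = 20 → u; lat ⌊0.53884/0.0416667⌋ = 12 → m.
Extended square (30″×15″, digits 0–9): lon ⌊0.04285/0.00833333⌋ = 5; lat ⌊0.03884/0.00416667⌋ = 9.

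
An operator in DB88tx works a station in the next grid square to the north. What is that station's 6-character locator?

Latitude subsquare x = 23; +1 → 24, wraps to 0 = a, carry into square.
Latitude square 8; +1 → 9.
The longitude characters are unchanged.

DB89ta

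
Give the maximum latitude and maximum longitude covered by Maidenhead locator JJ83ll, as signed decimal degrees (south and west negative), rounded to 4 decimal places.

Field J=9, J=9: +9·20° lon, +9·10° lat → SW at lon 0°, lat 0°.
Square 8, 3: +8·2° lon, +3·1° lat → SW at lon 16°, lat 3°.
Subsquare l=11, l=11: +11·0.0833333° lon, +11·0.0416667° lat → SW at lon 16.9167°, lat 3.45833°.
Cell spans 0.0833333° lon × 0.0416667° lat. NE corner is SW corner plus one full cell.
latitude 3.5000, longitude 17.0000.

3.5000, 17.0000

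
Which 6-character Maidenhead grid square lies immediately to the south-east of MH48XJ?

Longitude subsquare x = 23; +1 → 24, wraps to 0 = a, carry into square.
Longitude square 4; +1 → 5.
Latitude subsquare j = 9; −1 → 8 = i.

MH58ai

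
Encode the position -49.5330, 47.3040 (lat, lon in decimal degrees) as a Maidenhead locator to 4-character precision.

LE30

Add 180° to longitude and 90° to latitude: 227.30, 40.47.
Field: 227.30/20 → 11 → L, 40.47/10 → 4 → E; chars LE.
Square: 7.30/2 → 3, 0.47/1 → 0; chars 30.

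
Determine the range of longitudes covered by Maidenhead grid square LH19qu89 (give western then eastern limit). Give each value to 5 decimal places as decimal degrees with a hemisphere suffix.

43.40000° E, 43.40833° E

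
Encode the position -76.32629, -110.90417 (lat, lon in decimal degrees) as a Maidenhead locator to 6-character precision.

DB43nq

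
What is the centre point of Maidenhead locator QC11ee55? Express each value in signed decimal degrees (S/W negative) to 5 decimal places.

-68.81042, 142.37917

Field Q=16, C=2: +16·20° lon, +2·10° lat → SW at lon 140°, lat -70°.
Square 1, 1: +1·2° lon, +1·1° lat → SW at lon 142°, lat -69°.
Subsquare e=4, e=4: +4·0.0833333° lon, +4·0.0416667° lat → SW at lon 142.333°, lat -68.8333°.
Extended square 5, 5: +5·0.00833333° lon, +5·0.00416667° lat → SW at lon 142.375°, lat -68.8125°.
Cell spans 0.00833333° lon × 0.00416667° lat. Centre is SW corner plus half of each.
latitude -68.81042, longitude 142.37917.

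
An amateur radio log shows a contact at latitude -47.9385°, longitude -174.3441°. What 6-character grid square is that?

Shift to the Maidenhead origin (180°W, 90°S): lon 5.6559, lat 42.0615.
Field: lon ⌊5.6559/20⌋ = 0 → A; lat ⌊42.0615/10⌋ = 4 → E.
Square: lon ⌊5.6559/2⌋ = 2; lat ⌊2.0615/1⌋ = 2.
Subsquare: lon ⌊1.6559/0.0833333⌋ = 19 → t; lat ⌊0.0615/0.0416667⌋ = 1 → b.

AE22tb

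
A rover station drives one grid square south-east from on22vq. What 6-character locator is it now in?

Longitude subsquare v = 21; +1 → 22 = w.
Latitude subsquare q = 16; −1 → 15 = p.

ON22wp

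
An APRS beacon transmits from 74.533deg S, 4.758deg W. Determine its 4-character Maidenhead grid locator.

Offset from 180°W / 90°S: lon 175.24°, lat 15.47°.
Field: lon ⌊175.24/20⌋ = 8 → I; lat ⌊15.47/10⌋ = 1 → B.
Square: lon ⌊15.24/2⌋ = 7; lat ⌊5.47/1⌋ = 5.

IB75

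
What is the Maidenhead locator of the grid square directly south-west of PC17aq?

Longitude subsquare a = 0; −1 → -1, wraps to 23 = x, carry into square.
Longitude square 1; −1 → 0.
Latitude subsquare q = 16; −1 → 15 = p.

PC07xp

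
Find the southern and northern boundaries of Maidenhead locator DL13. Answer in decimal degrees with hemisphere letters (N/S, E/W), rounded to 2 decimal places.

Field D=3, L=11: +3·20° lon, +11·10° lat → SW at lon -120°, lat 20°.
Square 1, 3: +1·2° lon, +3·1° lat → SW at lon -118°, lat 23°.
Cell spans 2° lon × 1° lat.
south 23.00° N, north 24.00° N.

23.00° N, 24.00° N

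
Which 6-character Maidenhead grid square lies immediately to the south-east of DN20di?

DN20eh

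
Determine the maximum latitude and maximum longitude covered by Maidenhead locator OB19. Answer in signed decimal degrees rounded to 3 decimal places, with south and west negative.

-70.000, 104.000

Field O=14, B=1: +14·20° lon, +1·10° lat → SW at lon 100°, lat -80°.
Square 1, 9: +1·2° lon, +9·1° lat → SW at lon 102°, lat -71°.
Cell spans 2° lon × 1° lat. NE corner is SW corner plus one full cell.
latitude -70.000, longitude 104.000.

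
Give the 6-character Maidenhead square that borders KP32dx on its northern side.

Latitude subsquare x = 23; +1 → 24, wraps to 0 = a, carry into square.
Latitude square 2; +1 → 3.
The longitude characters are unchanged.

KP33da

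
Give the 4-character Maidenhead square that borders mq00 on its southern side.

Latitude square 0; −1 → -1, wraps to 9, carry into field.
Latitude field Q = 16; −1 → 15 = P.
The longitude characters are unchanged.

MP09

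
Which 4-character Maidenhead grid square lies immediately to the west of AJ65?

AJ55

Longitude square 6; −1 → 5.
The latitude characters are unchanged.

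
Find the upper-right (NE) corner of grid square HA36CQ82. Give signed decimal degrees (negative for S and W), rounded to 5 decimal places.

-83.32083, -33.75833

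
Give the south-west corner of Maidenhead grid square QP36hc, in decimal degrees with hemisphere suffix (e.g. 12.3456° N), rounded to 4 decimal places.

66.0833° N, 146.5833° E

Field Q=16, P=15: +16·20° lon, +15·10° lat → SW at lon 140°, lat 60°.
Square 3, 6: +3·2° lon, +6·1° lat → SW at lon 146°, lat 66°.
Subsquare h=7, c=2: +7·0.0833333° lon, +2·0.0416667° lat → SW at lon 146.583°, lat 66.0833°.
latitude 66.0833° N, longitude 146.5833° E.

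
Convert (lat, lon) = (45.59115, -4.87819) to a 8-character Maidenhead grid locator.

Add 180° to longitude and 90° to latitude: 175.12181, 135.59115.
Field: lon ⌊175.12181/20⌋ = 8 → I; lat ⌊135.59115/10⌋ = 13 → N.
Square: lon ⌊15.12181/2⌋ = 7; lat ⌊5.59115/1⌋ = 5.
Subsquare: lon ⌊1.12181/0.0833333⌋ = 13 → n; lat ⌊0.59115/0.0416667⌋ = 14 → o.
Extended square: lon ⌊0.03848/0.00833333⌋ = 4; lat ⌊0.00782/0.00416667⌋ = 1.

IN75no41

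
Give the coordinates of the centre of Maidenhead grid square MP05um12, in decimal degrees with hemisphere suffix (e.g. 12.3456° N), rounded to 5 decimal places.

Field M=12, P=15: +12·20° lon, +15·10° lat → SW at lon 60°, lat 60°.
Square 0, 5: +0·2° lon, +5·1° lat → SW at lon 60°, lat 65°.
Subsquare u=20, m=12: +20·0.0833333° lon, +12·0.0416667° lat → SW at lon 61.6667°, lat 65.5°.
Extended square 1, 2: +1·0.00833333° lon, +2·0.00416667° lat → SW at lon 61.675°, lat 65.5083°.
Cell spans 0.00833333° lon × 0.00416667° lat. Centre is SW corner plus half of each.
latitude 65.51042° N, longitude 61.67917° E.

65.51042° N, 61.67917° E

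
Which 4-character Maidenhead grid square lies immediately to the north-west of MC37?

MC28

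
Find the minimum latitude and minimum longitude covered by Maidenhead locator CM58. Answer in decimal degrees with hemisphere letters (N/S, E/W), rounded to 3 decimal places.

38.000° N, 130.000° W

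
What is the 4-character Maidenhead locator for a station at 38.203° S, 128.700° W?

CF51

Shift to the Maidenhead origin (180°W, 90°S): lon 51.30, lat 51.80.
Field: 51.30/20 → 2 → C, 51.80/10 → 5 → F; chars CF.
Square: 11.30/2 → 5, 1.80/1 → 1; chars 51.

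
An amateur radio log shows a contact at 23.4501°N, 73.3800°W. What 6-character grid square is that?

FL33hk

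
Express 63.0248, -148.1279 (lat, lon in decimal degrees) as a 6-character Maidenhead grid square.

BP53wa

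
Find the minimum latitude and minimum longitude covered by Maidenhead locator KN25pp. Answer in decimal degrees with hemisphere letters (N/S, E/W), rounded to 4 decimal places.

45.6250° N, 25.2500° E

Field K=10, N=13: +10·20° lon, +13·10° lat → SW at lon 20°, lat 40°.
Square 2, 5: +2·2° lon, +5·1° lat → SW at lon 24°, lat 45°.
Subsquare p=15, p=15: +15·0.0833333° lon, +15·0.0416667° lat → SW at lon 25.25°, lat 45.625°.
latitude 45.6250° N, longitude 25.2500° E.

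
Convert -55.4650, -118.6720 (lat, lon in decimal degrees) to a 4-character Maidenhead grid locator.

DD04

Shift to the Maidenhead origin (180°W, 90°S): lon 61.33, lat 34.53.
Field: lon ⌊61.33/20⌋ = 3 → D; lat ⌊34.53/10⌋ = 3 → D.
Square: lon ⌊1.33/2⌋ = 0; lat ⌊4.53/1⌋ = 4.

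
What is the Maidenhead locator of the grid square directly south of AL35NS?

AL35nr

Latitude subsquare s = 18; −1 → 17 = r.
The longitude characters are unchanged.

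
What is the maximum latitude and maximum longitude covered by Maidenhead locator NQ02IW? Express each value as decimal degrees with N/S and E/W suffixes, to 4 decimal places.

72.9583° N, 80.7500° E

Field N=13, Q=16: +13·20° lon, +16·10° lat → SW at lon 80°, lat 70°.
Square 0, 2: +0·2° lon, +2·1° lat → SW at lon 80°, lat 72°.
Subsquare i=8, w=22: +8·0.0833333° lon, +22·0.0416667° lat → SW at lon 80.6667°, lat 72.9167°.
Cell spans 0.0833333° lon × 0.0416667° lat. NE corner is SW corner plus one full cell.
latitude 72.9583° N, longitude 80.7500° E.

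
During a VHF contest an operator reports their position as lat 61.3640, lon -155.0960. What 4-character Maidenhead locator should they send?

BP21

Add 180° to longitude and 90° to latitude: 24.90, 151.36.
Field: lon ⌊24.90/20⌋ = 1 → B; lat ⌊151.36/10⌋ = 15 → P.
Square: lon ⌊4.90/2⌋ = 2; lat ⌊1.36/1⌋ = 1.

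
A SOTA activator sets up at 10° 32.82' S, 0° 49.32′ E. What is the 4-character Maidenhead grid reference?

JH09

Add 180° to longitude and 90° to latitude: 180.82, 79.45.
Field: 180.82/20 → 9 → J, 79.45/10 → 7 → H; chars JH.
Square: 0.82/2 → 0, 9.45/1 → 9; chars 09.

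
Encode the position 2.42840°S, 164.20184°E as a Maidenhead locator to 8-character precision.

RI27cn47

Shift to the Maidenhead origin (180°W, 90°S): lon 344.20184, lat 87.57160.
Field (20°×10°, letters A–R): 344.20184/20 → 17 → R, 87.57160/10 → 8 → I; chars RI.
Square (2°×1°, digits 0–9): 4.20184/2 → 2, 7.57160/1 → 7; chars 27.
Subsquare (5′×2.5′, letters a–x): 0.20184/0.0833333 → 2 → c, 0.57160/0.0416667 → 13 → n; chars cn.
Extended square (30″×15″, digits 0–9): 0.03517/0.00833333 → 4, 0.02993/0.00416667 → 7; chars 47.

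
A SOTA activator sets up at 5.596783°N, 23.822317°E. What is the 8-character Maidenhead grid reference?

KJ15vo83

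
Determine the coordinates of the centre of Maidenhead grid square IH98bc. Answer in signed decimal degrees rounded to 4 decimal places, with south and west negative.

Field I=8, H=7: +8·20° lon, +7·10° lat → SW at lon -20°, lat -20°.
Square 9, 8: +9·2° lon, +8·1° lat → SW at lon -2°, lat -12°.
Subsquare b=1, c=2: +1·0.0833333° lon, +2·0.0416667° lat → SW at lon -1.91667°, lat -11.9167°.
Cell spans 0.0833333° lon × 0.0416667° lat. Centre is SW corner plus half of each.
latitude -11.8958, longitude -1.8750.

-11.8958, -1.8750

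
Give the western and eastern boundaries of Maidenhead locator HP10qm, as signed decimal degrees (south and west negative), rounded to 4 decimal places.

Field H=7, P=15: +7·20° lon, +15·10° lat → SW at lon -40°, lat 60°.
Square 1, 0: +1·2° lon, +0·1° lat → SW at lon -38°, lat 60°.
Subsquare q=16, m=12: +16·0.0833333° lon, +12·0.0416667° lat → SW at lon -36.6667°, lat 60.5°.
Cell spans 0.0833333° lon × 0.0416667° lat.
west -36.6667, east -36.5833.

-36.6667, -36.5833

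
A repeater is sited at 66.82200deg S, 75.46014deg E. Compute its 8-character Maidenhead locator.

MC73re52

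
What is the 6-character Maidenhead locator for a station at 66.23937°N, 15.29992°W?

Offset from 180°W / 90°S: lon 164.7001°, lat 156.2394°.
Field: 164.7001/20 → 8 → I, 156.2394/10 → 15 → P; chars IP.
Square: 4.7001/2 → 2, 6.2394/1 → 6; chars 26.
Subsquare: 0.7001/0.0833333 → 8 → i, 0.2394/0.0416667 → 5 → f; chars if.

IP26if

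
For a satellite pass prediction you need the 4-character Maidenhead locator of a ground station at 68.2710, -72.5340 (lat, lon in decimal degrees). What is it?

Add 180° to longitude and 90° to latitude: 107.47, 158.27.
Field: 107.47/20 → 5 → F, 158.27/10 → 15 → P; chars FP.
Square: 7.47/2 → 3, 8.27/1 → 8; chars 38.

FP38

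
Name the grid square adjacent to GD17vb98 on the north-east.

GD17wb09

Longitude extended square 9; +1 → 10, wraps to 0, carry into subsquare.
Longitude subsquare v = 21; +1 → 22 = w.
Latitude extended square 8; +1 → 9.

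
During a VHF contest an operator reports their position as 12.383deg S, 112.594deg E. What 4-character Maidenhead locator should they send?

Offset from 180°W / 90°S: lon 292.59°, lat 77.62°.
Field: lon ⌊292.59/20⌋ = 14 → O; lat ⌊77.62/10⌋ = 7 → H.
Square: lon ⌊12.59/2⌋ = 6; lat ⌊7.62/1⌋ = 7.

OH67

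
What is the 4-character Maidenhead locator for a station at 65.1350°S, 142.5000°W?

BC84

Offset from 180°W / 90°S: lon 37.50°, lat 24.86°.
Field: 37.50/20 → 1 → B, 24.86/10 → 2 → C; chars BC.
Square: 17.50/2 → 8, 4.86/1 → 4; chars 84.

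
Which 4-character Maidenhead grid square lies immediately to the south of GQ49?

GQ48

Latitude square 9; −1 → 8.
The longitude characters are unchanged.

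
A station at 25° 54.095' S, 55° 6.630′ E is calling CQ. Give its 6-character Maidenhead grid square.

LG74nc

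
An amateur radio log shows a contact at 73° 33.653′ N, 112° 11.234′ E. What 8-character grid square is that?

Shift to the Maidenhead origin (180°W, 90°S): lon 292.18723, lat 163.56088.
Field (20°×10°, letters A–R): 292.18723/20 → 14 → O, 163.56088/10 → 16 → Q; chars OQ.
Square (2°×1°, digits 0–9): 12.18723/2 → 6, 3.56088/1 → 3; chars 63.
Subsquare (5′×2.5′, letters a–x): 0.18723/0.0833333 → 2 → c, 0.56088/0.0416667 → 13 → n; chars cn.
Extended square (30″×15″, digits 0–9): 0.02057/0.00833333 → 2, 0.01922/0.00416667 → 4; chars 24.

OQ63cn24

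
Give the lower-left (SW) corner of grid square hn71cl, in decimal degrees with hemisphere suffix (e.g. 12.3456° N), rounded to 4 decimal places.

41.4583° N, 25.8333° W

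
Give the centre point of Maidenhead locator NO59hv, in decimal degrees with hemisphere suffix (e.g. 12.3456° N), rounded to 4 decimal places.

59.8958° N, 90.6250° E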